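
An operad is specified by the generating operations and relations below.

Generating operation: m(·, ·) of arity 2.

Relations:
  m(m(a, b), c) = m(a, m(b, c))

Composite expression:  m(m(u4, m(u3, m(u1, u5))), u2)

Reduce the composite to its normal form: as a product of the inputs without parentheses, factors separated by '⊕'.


u4 ⊕ u3 ⊕ u1 ⊕ u5 ⊕ u2

Key point: m is associative — brackets drop, the u-order remains.
m(u1, u5) flattens to u1 ⊕ u5
m(u3, m(u1, u5)) flattens to u3 ⊕ u1 ⊕ u5
m(u4, m(u3, m(u1, u5))) flattens to u4 ⊕ u3 ⊕ u1 ⊕ u5
m(m(u4, m(u3, m(u1, u5))), u2) flattens to u4 ⊕ u3 ⊕ u1 ⊕ u5 ⊕ u2


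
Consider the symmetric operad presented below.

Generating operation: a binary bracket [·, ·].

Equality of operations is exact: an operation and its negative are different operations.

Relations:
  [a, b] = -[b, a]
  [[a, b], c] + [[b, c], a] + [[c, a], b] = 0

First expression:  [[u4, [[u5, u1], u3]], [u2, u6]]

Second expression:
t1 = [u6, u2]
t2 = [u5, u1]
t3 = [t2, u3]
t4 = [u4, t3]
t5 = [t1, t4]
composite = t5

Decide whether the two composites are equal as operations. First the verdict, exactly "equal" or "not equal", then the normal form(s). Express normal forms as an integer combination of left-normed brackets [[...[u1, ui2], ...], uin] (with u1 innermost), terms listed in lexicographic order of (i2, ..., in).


Normal form of the first expression: [[[[[u1, u5], u3], u4], u2], u6] - [[[[[u1, u5], u3], u4], u6], u2]
Normal form of the second expression: [[[[[u1, u5], u3], u4], u2], u6] - [[[[[u1, u5], u3], u4], u6], u2]
One common form — equal.

equal; the common form is [[[[[u1, u5], u3], u4], u2], u6] - [[[[[u1, u5], u3], u4], u6], u2]


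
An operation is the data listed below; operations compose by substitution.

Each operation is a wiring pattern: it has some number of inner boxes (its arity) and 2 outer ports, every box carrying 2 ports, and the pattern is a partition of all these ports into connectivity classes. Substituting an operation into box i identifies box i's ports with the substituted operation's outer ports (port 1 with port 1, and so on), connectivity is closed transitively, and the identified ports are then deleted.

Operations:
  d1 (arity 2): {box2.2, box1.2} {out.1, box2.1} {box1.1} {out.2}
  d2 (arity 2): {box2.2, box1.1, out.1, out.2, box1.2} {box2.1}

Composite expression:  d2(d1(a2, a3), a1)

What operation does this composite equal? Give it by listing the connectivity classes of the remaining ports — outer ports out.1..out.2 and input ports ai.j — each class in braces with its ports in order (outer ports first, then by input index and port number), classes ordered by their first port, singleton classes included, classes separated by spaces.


{out.1, out.2, a1.2, a3.1} {a1.1} {a2.1} {a2.2, a3.2}


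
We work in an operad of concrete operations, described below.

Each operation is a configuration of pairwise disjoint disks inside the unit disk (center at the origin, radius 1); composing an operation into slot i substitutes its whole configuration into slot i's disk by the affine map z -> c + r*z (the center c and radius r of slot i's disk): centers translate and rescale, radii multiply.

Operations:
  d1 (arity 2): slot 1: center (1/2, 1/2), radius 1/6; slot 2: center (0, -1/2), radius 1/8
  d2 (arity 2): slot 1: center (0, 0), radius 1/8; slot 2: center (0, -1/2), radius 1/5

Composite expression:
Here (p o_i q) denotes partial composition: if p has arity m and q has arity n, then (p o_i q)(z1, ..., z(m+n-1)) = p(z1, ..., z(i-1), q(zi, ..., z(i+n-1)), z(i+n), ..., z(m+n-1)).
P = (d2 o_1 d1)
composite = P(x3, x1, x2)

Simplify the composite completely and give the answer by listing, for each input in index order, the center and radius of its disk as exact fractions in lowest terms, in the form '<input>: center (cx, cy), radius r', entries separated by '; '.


Below d2, radii multiply path by path; the x-disk centers shift.
x3: after 2 affine steps, its disk has center (1/16, 1/16), radius 1/48
x1: after 2 affine steps, its disk has center (0, -1/16), radius 1/64
x2: after 1 affine step, its disk has center (0, -1/2), radius 1/5

x1: center (0, -1/16), radius 1/64; x2: center (0, -1/2), radius 1/5; x3: center (1/16, 1/16), radius 1/48


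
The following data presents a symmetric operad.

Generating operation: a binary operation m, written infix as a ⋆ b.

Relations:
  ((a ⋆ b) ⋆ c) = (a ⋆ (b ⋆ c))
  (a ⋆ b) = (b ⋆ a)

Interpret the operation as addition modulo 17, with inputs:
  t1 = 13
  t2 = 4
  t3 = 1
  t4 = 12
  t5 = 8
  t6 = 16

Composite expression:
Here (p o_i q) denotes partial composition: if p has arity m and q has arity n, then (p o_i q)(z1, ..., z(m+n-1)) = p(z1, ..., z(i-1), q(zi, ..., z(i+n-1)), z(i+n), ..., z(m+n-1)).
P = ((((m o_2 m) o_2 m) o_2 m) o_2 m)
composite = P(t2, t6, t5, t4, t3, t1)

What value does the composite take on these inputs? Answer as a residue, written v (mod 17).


3 (mod 17)


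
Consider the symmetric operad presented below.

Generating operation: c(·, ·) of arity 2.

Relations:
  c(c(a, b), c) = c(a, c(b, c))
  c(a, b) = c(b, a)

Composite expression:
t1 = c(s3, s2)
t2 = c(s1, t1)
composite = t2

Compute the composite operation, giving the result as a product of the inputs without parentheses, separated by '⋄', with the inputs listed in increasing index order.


s1 ⋄ s2 ⋄ s3

Both nesting and order wash out for c; what remains is which s's occur.
c(s3, s2) unparenthesizes to s3 ⋄ s2
c(s1, c(s3, s2)) unparenthesizes to s1 ⋄ s3 ⋄ s2
commutativity sorts the factors: s1 ⋄ s2 ⋄ s3


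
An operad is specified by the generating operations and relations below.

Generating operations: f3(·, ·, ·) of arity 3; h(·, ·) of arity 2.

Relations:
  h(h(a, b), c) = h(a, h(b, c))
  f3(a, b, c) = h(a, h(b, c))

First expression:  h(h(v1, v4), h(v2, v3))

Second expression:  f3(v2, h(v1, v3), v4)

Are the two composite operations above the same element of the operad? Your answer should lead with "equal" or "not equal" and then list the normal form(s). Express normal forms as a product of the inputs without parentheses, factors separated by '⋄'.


not equal; the first gives v1 ⋄ v4 ⋄ v2 ⋄ v3 and the second v2 ⋄ v1 ⋄ v3 ⋄ v4

The first composite normalizes to v1 ⋄ v4 ⋄ v2 ⋄ v3
The second composite normalizes to v2 ⋄ v1 ⋄ v3 ⋄ v4
No match — not equal.


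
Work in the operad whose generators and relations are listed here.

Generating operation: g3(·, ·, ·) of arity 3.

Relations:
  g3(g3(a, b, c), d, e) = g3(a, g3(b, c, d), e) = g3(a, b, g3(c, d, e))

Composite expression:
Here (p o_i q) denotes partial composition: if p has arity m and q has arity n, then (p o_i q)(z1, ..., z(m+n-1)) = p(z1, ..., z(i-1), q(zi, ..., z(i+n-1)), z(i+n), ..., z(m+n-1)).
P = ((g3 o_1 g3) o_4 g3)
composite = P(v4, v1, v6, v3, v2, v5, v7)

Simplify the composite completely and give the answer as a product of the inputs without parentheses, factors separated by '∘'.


v4 ∘ v1 ∘ v6 ∘ v3 ∘ v2 ∘ v5 ∘ v7

Associativity of g3 dissolves the nesting; only the v-input order survives.
g3(v4, v1, v6) collapses to v4 ∘ v1 ∘ v6
g3(v3, v2, v5) collapses to v3 ∘ v2 ∘ v5
g3(g3(v4, v1, v6), g3(v3, v2, v5), v7) collapses to v4 ∘ v1 ∘ v6 ∘ v3 ∘ v2 ∘ v5 ∘ v7


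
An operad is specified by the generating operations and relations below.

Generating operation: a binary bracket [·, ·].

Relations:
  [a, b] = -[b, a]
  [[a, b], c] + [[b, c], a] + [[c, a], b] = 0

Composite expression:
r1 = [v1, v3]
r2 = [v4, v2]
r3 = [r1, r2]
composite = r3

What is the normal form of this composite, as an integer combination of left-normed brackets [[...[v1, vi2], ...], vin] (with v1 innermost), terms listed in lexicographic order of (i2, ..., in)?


Left-normed coefficients sit on the v1-initial expansion words.
Composite bracket: [[v1, v3], [v4, v2]]
Each bracket splits as ab - ba, giving 8 signed words (2^3 = 8).
Collect the words opening with v1:
  v1v3v2v4 appears with sign -1, giving the term -[[[v1, v3], v2], v4]
  v1v3v4v2 appears with sign +1, giving the term +[[[v1, v3], v4], v2]

-[[[v1, v3], v2], v4] + [[[v1, v3], v4], v2]


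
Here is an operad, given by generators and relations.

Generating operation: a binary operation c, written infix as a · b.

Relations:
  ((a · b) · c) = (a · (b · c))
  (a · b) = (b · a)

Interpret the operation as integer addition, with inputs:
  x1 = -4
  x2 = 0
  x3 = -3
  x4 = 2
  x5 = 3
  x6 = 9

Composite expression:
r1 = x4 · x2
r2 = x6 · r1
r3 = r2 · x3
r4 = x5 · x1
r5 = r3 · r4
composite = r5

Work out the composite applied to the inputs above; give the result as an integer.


7

(x4 · x2) = 2
(x6 · (x4 · x2)) = 11
((x6 · (x4 · x2)) · x3) = 8
(x5 · x1) = -1
(((x6 · (x4 · x2)) · x3) · (x5 · x1)) = 7


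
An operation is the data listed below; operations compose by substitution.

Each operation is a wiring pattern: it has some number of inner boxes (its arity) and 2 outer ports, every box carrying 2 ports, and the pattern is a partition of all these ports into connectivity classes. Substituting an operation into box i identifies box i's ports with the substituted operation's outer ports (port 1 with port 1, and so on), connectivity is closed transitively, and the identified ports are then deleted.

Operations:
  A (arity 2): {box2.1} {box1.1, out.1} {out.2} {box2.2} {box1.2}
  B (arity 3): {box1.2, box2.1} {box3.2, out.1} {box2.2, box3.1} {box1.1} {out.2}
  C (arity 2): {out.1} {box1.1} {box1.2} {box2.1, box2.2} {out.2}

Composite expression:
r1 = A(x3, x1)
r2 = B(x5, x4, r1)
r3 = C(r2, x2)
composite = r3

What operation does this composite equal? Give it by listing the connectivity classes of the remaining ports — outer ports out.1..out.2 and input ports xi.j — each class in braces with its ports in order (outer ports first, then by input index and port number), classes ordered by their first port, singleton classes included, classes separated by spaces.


{out.1} {out.2} {x1.1} {x1.2} {x2.1, x2.2} {x3.1, x4.2} {x3.2} {x4.1, x5.2} {x5.1}

Two ports join when wires chain via C-identified ports.
A over (x3, x1) gives {out.1, x3.1} {out.2} {x1.1} {x1.2} {x3.2}, out.j being that stage's outer ports
B over (x5, x4, x3, x1) gives {out.1} {out.2} {x1.1} {x1.2} {x3.1, x4.2} {x3.2} {x4.1, x5.2} {x5.1}, out.j being that stage's outer ports
C over (x5, x4, x3, x1, x2) gives {out.1} {out.2} {x1.1} {x1.2} {x2.1, x2.2} {x3.1, x4.2} {x3.2} {x4.1, x5.2} {x5.1}, out.j being that stage's outer ports


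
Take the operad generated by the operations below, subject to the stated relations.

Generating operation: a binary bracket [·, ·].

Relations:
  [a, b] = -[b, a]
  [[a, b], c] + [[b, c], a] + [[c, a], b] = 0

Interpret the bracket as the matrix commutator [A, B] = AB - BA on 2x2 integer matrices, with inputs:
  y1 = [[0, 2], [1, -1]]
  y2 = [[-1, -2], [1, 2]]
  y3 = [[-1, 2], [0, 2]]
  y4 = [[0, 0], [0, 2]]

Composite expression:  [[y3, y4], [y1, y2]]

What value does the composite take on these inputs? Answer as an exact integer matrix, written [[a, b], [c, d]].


[[-16, -32], [0, 16]]

[y3, y4] = [[0, 4], [0, 0]]
[y1, y2] = [[4, 4], [-4, -4]]
[[y3, y4], [y1, y2]] = [[-16, -32], [0, 16]]


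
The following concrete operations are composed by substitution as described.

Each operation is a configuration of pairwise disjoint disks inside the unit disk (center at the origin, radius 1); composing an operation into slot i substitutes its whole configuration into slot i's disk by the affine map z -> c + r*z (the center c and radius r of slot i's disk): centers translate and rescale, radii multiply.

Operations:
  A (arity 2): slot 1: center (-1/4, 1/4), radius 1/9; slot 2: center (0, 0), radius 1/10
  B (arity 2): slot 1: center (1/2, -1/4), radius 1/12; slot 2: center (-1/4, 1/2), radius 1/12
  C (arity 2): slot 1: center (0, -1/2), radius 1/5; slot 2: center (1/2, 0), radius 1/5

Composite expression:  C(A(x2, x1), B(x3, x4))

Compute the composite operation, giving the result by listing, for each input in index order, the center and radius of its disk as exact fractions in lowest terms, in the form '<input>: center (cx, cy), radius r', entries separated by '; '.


x1: center (0, -1/2), radius 1/50; x2: center (-1/20, -9/20), radius 1/45; x3: center (3/5, -1/20), radius 1/60; x4: center (9/20, 1/10), radius 1/60

Only the slot chain above each x matters under C; compose those maps.
tracing x2 down its 2-map path: center (-1/20, -9/20), radius 1/45
tracing x1 down its 2-map path: center (0, -1/2), radius 1/50
tracing x3 down its 2-map path: center (3/5, -1/20), radius 1/60
tracing x4 down its 2-map path: center (9/20, 1/10), radius 1/60


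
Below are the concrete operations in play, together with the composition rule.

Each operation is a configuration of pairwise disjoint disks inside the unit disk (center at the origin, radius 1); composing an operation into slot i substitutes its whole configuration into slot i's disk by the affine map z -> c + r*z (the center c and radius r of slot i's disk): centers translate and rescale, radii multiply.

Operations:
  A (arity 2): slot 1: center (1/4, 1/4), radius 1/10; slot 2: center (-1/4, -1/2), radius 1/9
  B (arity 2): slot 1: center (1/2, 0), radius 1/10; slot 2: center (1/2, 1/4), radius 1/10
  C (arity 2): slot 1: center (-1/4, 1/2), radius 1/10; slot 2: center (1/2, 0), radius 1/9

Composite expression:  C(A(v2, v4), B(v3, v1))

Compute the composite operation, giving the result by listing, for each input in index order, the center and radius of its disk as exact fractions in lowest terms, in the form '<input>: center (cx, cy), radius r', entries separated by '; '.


v1: center (5/9, 1/36), radius 1/90; v2: center (-9/40, 21/40), radius 1/100; v3: center (5/9, 0), radius 1/90; v4: center (-11/40, 9/20), radius 1/90

Below C, radii multiply path by path; the v-disk centers shift.
v2 passes through 2 substitutions, ending at center (-9/40, 21/40), radius 1/100
v4 passes through 2 substitutions, ending at center (-11/40, 9/20), radius 1/90
v3 passes through 2 substitutions, ending at center (5/9, 0), radius 1/90
v1 passes through 2 substitutions, ending at center (5/9, 1/36), radius 1/90


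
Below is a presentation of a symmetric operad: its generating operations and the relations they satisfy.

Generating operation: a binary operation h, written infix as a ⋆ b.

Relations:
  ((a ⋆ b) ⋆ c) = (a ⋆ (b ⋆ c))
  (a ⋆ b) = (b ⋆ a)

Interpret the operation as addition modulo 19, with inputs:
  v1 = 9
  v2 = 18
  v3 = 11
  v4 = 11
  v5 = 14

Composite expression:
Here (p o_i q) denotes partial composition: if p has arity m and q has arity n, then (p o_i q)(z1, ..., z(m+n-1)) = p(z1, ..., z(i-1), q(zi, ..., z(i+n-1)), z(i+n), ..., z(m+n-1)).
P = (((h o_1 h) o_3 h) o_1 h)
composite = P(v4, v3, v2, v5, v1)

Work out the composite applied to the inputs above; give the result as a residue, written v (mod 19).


6 (mod 19)

(v4 ⋆ v3) = 3
((v4 ⋆ v3) ⋆ v2) = 2
(v5 ⋆ v1) = 4
(((v4 ⋆ v3) ⋆ v2) ⋆ (v5 ⋆ v1)) = 6


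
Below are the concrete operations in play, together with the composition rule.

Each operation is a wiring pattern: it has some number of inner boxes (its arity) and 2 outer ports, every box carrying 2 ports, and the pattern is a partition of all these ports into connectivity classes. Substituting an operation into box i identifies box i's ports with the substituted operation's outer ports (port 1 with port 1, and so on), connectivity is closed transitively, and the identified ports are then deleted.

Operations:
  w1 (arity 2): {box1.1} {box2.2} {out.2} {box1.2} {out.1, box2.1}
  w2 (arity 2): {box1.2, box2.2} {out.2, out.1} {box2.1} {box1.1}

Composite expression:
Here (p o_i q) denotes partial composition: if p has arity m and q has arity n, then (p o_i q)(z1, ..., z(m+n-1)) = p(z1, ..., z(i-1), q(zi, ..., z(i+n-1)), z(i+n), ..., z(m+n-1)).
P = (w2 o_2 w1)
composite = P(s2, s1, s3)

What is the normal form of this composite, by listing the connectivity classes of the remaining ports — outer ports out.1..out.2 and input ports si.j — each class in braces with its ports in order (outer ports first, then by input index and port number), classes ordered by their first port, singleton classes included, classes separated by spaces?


{out.1, out.2} {s1.1} {s1.2} {s2.1} {s2.2} {s3.1} {s3.2}

Connectivity passes through glued w2-boundaries; trace each wire chain.
after w1, the pattern on (s1, s3) reads {out.1, s3.1} {out.2} {s1.1} {s1.2} {s3.2} (out.j = its outer ports)
after w2, the pattern on (s2, s1, s3) reads {out.1, out.2} {s1.1} {s1.2} {s2.1} {s2.2} {s3.1} {s3.2} (out.j = its outer ports)


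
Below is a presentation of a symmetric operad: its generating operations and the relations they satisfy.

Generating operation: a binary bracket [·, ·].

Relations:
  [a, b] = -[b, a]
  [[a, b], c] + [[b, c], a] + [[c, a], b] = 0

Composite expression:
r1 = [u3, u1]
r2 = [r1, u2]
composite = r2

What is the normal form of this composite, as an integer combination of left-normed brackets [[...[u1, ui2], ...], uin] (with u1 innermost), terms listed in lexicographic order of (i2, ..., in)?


In the tensor algebra, words opening u1 carry the u1-anchored form.
Composite bracket: [[u3, u1], u2]
Expanding via [a, b] = ab - ba: 4 signed words (2^2 = 4).
Keep just the words that open with u1:
  sign of u1u3u2 is -1, so it contributes -[[u1, u3], u2]

-[[u1, u3], u2]


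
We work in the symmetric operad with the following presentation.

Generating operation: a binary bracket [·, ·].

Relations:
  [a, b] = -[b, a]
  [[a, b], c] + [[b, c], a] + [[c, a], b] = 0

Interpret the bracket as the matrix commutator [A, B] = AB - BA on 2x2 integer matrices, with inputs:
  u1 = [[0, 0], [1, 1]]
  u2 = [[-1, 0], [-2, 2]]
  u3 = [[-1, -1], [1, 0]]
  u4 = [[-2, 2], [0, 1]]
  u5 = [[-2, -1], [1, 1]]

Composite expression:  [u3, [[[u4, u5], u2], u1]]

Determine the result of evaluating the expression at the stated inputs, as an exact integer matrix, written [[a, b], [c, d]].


[u4, u5] = [[2, 9], [3, -2]]
[[u4, u5], u2] = [[-18, 27], [-1, 18]]
[[[u4, u5], u2], u1] = [[27, 27], [37, -27]]
[u3, [[[u4, u5], u2], u1]] = [[-64, 27], [91, 64]]

[[-64, 27], [91, 64]]


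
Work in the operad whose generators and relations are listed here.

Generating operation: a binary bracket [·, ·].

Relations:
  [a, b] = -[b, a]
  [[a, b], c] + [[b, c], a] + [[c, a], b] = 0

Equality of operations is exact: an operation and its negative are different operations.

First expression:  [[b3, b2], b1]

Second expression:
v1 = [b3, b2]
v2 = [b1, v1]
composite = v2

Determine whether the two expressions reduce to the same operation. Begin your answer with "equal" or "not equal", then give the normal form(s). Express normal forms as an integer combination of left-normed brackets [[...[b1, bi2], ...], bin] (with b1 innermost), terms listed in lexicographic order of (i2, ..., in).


not equal: they reduce to [[b1, b2], b3] - [[b1, b3], b2] and -[[b1, b2], b3] + [[b1, b3], b2]

Reducing the first expression gives [[b1, b2], b3] - [[b1, b3], b2]
Reducing the second expression gives -[[b1, b2], b3] + [[b1, b3], b2]
Distinct normal forms: not equal.


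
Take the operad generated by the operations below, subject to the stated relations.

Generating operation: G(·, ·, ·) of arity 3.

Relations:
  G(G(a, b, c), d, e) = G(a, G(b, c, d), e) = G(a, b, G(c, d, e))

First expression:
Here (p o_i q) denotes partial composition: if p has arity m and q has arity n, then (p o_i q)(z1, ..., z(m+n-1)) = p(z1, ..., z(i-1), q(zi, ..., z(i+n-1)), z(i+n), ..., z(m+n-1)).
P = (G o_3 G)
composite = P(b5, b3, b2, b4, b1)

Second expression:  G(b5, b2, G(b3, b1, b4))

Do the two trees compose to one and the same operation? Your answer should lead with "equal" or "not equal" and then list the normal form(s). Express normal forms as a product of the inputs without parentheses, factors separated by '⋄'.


not equal — first b5 ⋄ b3 ⋄ b2 ⋄ b4 ⋄ b1, second b5 ⋄ b2 ⋄ b3 ⋄ b1 ⋄ b4

The first composite normalizes to b5 ⋄ b3 ⋄ b2 ⋄ b4 ⋄ b1
The second composite normalizes to b5 ⋄ b2 ⋄ b3 ⋄ b1 ⋄ b4
The normal forms differ: not equal.


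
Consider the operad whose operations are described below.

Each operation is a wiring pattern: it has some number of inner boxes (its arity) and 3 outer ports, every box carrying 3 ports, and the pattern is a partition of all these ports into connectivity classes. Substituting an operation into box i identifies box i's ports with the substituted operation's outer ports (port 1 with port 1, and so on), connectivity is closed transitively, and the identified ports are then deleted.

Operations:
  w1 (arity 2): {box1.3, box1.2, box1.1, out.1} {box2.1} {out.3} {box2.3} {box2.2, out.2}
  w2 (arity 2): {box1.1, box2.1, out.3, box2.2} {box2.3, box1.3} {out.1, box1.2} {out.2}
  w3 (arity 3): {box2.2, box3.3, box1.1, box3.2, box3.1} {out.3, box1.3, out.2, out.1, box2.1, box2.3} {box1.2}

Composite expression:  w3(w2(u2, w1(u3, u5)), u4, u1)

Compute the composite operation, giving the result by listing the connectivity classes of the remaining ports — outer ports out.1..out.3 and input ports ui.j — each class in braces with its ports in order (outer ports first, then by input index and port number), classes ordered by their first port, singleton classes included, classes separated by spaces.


{out.1, out.2, out.3, u2.1, u3.1, u3.2, u3.3, u4.1, u4.3, u5.2} {u1.1, u1.2, u1.3, u2.2, u4.2} {u2.3} {u5.1} {u5.3}

Treat the ports identified at w3 as solder joints: merge, then drop.
w1 over (u3, u5) gives {out.1, u3.1, u3.2, u3.3} {out.2, u5.2} {out.3} {u5.1} {u5.3}, out.j being that stage's outer ports
w2 over (u2, u3, u5) gives {out.1, u2.2} {out.2} {out.3, u2.1, u3.1, u3.2, u3.3, u5.2} {u2.3} {u5.1} {u5.3}, out.j being that stage's outer ports
w3 over (u2, u3, u5, u4, u1) gives {out.1, out.2, out.3, u2.1, u3.1, u3.2, u3.3, u4.1, u4.3, u5.2} {u1.1, u1.2, u1.3, u2.2, u4.2} {u2.3} {u5.1} {u5.3}, out.j being that stage's outer ports


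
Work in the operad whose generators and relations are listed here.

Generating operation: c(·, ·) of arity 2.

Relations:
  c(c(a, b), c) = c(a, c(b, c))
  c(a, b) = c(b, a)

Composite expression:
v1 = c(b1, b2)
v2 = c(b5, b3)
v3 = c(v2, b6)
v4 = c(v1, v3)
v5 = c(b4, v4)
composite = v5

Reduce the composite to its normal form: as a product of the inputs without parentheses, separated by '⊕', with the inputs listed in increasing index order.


b1 ⊕ b2 ⊕ b3 ⊕ b4 ⊕ b5 ⊕ b6

Reordering under c is free, so list the b-inputs canonically.
c(b1, b2) reduces to b1 ⊕ b2
c(b5, b3) reduces to b5 ⊕ b3
c(c(b5, b3), b6) reduces to b5 ⊕ b3 ⊕ b6
c(c(b1, b2), c(c(b5, b3), b6)) reduces to b1 ⊕ b2 ⊕ b5 ⊕ b3 ⊕ b6
c(b4, c(c(b1, b2), c(c(b5, b3), b6))) reduces to b4 ⊕ b1 ⊕ b2 ⊕ b5 ⊕ b3 ⊕ b6
commutativity sorts the factors: b1 ⊕ b2 ⊕ b3 ⊕ b4 ⊕ b5 ⊕ b6


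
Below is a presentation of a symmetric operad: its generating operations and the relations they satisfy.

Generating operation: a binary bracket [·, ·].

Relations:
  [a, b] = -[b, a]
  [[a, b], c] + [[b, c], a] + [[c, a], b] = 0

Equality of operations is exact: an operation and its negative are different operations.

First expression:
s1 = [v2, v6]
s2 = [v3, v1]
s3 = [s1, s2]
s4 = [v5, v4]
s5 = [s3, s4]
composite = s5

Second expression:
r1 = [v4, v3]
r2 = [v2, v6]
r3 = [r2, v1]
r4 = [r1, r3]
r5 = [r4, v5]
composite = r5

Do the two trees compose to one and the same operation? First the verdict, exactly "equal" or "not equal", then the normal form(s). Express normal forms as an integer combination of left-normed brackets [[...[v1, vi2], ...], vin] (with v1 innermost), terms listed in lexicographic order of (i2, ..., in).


not equal: they reduce to -[[[[[v1, v3], v2], v6], v4], v5] + [[[[[v1, v3], v2], v6], v5], v4] + [[[[[v1, v3], v6], v2], v4], v5] - [[[[[v1, v3], v6], v2], v5], v4] and -[[[[[v1, v2], v6], v3], v4], v5] + [[[[[v1, v2], v6], v4], v3], v5] + [[[[[v1, v6], v2], v3], v4], v5] - [[[[[v1, v6], v2], v4], v3], v5]

The first composite normalizes to -[[[[[v1, v3], v2], v6], v4], v5] + [[[[[v1, v3], v2], v6], v5], v4] + [[[[[v1, v3], v6], v2], v4], v5] - [[[[[v1, v3], v6], v2], v5], v4]
The second composite normalizes to -[[[[[v1, v2], v6], v3], v4], v5] + [[[[[v1, v2], v6], v4], v3], v5] + [[[[[v1, v6], v2], v3], v4], v5] - [[[[[v1, v6], v2], v4], v3], v5]
The forms do not match — not equal.


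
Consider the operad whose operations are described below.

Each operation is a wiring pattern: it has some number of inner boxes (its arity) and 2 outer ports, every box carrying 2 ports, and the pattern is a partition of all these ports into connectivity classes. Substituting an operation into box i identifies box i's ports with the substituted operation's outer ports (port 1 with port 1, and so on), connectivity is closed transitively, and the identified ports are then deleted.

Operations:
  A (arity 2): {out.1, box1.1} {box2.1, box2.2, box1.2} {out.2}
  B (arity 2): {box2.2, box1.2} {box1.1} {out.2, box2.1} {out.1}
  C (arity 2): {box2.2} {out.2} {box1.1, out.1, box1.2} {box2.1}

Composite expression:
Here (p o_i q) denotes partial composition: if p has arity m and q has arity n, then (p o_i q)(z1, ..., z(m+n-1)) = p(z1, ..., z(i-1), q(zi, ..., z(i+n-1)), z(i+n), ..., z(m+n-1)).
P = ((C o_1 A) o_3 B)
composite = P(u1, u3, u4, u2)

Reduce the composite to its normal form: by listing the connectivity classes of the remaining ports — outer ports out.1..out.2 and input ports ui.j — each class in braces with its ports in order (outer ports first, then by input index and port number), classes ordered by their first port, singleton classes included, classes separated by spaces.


{out.1, u1.1} {out.2} {u1.2, u3.1, u3.2} {u2.1} {u2.2, u4.2} {u4.1}

Two ports join when wires chain via C-identified ports.
composing A on (u1, u3), with out.j its own outer ports: {out.1, u1.1} {out.2} {u1.2, u3.1, u3.2}
composing B on (u4, u2), with out.j its own outer ports: {out.1} {out.2, u2.1} {u2.2, u4.2} {u4.1}
composing C on (u1, u3, u4, u2), with out.j its own outer ports: {out.1, u1.1} {out.2} {u1.2, u3.1, u3.2} {u2.1} {u2.2, u4.2} {u4.1}


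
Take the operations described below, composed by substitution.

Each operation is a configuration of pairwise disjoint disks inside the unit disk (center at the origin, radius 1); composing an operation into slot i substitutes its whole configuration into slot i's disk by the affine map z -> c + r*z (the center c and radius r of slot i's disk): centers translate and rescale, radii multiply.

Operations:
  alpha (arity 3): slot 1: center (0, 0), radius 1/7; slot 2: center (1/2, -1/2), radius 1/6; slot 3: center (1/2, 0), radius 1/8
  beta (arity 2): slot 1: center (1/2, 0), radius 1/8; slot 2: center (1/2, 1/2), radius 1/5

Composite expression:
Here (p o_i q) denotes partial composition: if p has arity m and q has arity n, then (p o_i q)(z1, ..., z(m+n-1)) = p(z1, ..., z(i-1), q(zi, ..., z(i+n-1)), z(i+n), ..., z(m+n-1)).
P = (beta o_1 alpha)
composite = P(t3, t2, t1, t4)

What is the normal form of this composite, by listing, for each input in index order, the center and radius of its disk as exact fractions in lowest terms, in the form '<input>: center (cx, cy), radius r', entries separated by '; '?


t1: center (9/16, 0), radius 1/64; t2: center (9/16, -1/16), radius 1/48; t3: center (1/2, 0), radius 1/56; t4: center (1/2, 1/2), radius 1/5

Below beta, radii multiply path by path; the t-disk centers shift.
t3: after 2 affine steps, its disk has center (1/2, 0), radius 1/56
t2: after 2 affine steps, its disk has center (9/16, -1/16), radius 1/48
t1: after 2 affine steps, its disk has center (9/16, 0), radius 1/64
t4: after 1 affine step, its disk has center (1/2, 1/2), radius 1/5


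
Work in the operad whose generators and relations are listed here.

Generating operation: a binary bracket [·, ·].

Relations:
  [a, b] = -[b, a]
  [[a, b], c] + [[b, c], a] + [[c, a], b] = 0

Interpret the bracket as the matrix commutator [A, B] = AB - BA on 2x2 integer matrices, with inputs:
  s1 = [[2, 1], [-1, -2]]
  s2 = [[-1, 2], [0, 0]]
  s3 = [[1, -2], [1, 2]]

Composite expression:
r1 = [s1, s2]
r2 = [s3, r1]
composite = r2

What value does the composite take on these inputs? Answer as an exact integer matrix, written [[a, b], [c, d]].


[[-11, -1], [5, 11]]


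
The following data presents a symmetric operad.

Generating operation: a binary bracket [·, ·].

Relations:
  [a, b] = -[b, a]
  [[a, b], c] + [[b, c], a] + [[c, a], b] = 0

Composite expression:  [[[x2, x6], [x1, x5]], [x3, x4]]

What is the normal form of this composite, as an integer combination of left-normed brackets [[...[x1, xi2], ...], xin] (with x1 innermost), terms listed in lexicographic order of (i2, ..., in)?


Skip Jacobi rewriting: expand, keep x1-initial words, read off terms.
Composite bracket: [[[x2, x6], [x1, x5]], [x3, x4]]
Under [a, b] = ab - ba we get 32 signed associative words (2^5 = 32).
Only words starting with x1 matter:
  from x1x5x2x6x3x4, sign -1: term -[[[[[x1, x5], x2], x6], x3], x4]
  from x1x5x2x6x4x3, sign +1: term +[[[[[x1, x5], x2], x6], x4], x3]
  from x1x5x6x2x3x4, sign +1: term +[[[[[x1, x5], x6], x2], x3], x4]
  from x1x5x6x2x4x3, sign -1: term -[[[[[x1, x5], x6], x2], x4], x3]

-[[[[[x1, x5], x2], x6], x3], x4] + [[[[[x1, x5], x2], x6], x4], x3] + [[[[[x1, x5], x6], x2], x3], x4] - [[[[[x1, x5], x6], x2], x4], x3]


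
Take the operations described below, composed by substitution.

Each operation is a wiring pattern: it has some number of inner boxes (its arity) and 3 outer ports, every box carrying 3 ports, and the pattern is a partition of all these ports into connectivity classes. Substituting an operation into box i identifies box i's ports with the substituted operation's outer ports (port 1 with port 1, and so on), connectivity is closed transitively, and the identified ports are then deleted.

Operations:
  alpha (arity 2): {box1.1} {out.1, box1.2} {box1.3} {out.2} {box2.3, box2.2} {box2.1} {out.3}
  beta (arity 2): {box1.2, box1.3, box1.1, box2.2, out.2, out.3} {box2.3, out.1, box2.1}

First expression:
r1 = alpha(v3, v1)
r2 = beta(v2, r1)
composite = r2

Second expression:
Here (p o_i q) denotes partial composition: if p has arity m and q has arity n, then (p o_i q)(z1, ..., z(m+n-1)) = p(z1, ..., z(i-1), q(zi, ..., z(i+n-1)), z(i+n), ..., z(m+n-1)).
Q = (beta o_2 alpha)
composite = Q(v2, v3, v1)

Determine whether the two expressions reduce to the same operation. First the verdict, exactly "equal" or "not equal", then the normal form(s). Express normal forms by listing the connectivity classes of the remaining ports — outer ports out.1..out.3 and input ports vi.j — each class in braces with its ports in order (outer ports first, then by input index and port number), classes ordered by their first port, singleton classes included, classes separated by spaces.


equal; the common form is {out.1, v3.2} {out.2, out.3, v2.1, v2.2, v2.3} {v1.1} {v1.2, v1.3} {v3.1} {v3.3}

The first expression, normalized: {out.1, v3.2} {out.2, out.3, v2.1, v2.2, v2.3} {v1.1} {v1.2, v1.3} {v3.1} {v3.3}
The second expression, normalized: {out.1, v3.2} {out.2, out.3, v2.1, v2.2, v2.3} {v1.1} {v1.2, v1.3} {v3.1} {v3.3}
Identical normal forms: equal.


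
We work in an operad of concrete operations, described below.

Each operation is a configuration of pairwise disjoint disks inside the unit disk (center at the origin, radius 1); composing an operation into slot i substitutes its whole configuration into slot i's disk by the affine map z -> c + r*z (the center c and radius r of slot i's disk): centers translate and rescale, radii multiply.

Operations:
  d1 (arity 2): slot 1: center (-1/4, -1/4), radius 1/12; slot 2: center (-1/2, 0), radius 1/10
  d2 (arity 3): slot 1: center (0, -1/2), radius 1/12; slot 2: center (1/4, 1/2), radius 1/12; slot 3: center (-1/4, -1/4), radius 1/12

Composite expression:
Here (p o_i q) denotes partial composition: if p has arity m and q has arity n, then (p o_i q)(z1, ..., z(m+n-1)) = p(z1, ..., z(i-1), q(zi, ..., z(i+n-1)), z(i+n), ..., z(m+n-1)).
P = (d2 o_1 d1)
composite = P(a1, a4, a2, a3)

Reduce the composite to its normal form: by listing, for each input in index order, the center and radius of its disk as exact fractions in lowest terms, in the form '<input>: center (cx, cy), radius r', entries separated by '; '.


a1: center (-1/48, -25/48), radius 1/144; a2: center (1/4, 1/2), radius 1/12; a3: center (-1/4, -1/4), radius 1/12; a4: center (-1/24, -1/2), radius 1/120

Follow each a-input down from d2: c' goes to c + r*c', radius to r*r'.
input a1: applying the 2 nested substitutions gives center (-1/48, -25/48), radius 1/144
input a4: applying the 2 nested substitutions gives center (-1/24, -1/2), radius 1/120
input a2: applying the 1 nested substitution gives center (1/4, 1/2), radius 1/12
input a3: applying the 1 nested substitution gives center (-1/4, -1/4), radius 1/12


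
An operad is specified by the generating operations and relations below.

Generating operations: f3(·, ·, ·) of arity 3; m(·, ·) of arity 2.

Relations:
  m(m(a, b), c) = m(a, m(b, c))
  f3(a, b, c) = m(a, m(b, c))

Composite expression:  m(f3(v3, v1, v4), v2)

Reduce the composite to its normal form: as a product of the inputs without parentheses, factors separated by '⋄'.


v3 ⋄ v1 ⋄ v4 ⋄ v2

Key point: m is associative — brackets drop, the v-order remains.
f3(v3, v1, v4) spells out as v3 ⋄ v1 ⋄ v4
m(f3(v3, v1, v4), v2) spells out as v3 ⋄ v1 ⋄ v4 ⋄ v2


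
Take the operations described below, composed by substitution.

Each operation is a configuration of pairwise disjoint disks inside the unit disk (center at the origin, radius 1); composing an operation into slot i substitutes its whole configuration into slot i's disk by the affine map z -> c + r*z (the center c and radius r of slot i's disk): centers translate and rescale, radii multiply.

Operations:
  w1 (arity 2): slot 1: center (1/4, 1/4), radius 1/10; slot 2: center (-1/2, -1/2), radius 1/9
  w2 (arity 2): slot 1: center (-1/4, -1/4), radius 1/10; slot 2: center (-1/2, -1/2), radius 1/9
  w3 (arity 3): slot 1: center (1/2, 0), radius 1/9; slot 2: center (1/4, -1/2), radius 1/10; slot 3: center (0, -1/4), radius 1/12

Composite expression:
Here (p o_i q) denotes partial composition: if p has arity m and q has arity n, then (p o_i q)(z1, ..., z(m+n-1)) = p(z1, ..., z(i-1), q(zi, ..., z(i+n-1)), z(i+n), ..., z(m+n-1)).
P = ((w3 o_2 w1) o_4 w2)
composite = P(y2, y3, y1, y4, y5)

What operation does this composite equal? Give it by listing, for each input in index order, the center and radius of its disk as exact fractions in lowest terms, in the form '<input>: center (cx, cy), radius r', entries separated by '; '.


Affine substitution under w3: radii multiply and y-centers shift.
y2: after 1 affine step, its disk has center (1/2, 0), radius 1/9
y3: after 2 affine steps, its disk has center (11/40, -19/40), radius 1/100
y1: after 2 affine steps, its disk has center (1/5, -11/20), radius 1/90
y4: after 2 affine steps, its disk has center (-1/48, -13/48), radius 1/120
y5: after 2 affine steps, its disk has center (-1/24, -7/24), radius 1/108

y1: center (1/5, -11/20), radius 1/90; y2: center (1/2, 0), radius 1/9; y3: center (11/40, -19/40), radius 1/100; y4: center (-1/48, -13/48), radius 1/120; y5: center (-1/24, -7/24), radius 1/108


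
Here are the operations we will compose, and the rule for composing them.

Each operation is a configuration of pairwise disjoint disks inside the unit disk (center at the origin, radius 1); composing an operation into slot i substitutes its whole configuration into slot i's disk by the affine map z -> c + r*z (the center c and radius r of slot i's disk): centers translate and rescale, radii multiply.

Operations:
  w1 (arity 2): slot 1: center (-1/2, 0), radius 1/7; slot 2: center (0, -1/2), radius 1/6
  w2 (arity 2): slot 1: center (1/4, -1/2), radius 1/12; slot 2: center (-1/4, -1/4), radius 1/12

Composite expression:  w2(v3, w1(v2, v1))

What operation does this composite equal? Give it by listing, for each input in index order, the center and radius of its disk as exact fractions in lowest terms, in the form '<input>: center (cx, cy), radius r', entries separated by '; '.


Only the slot chain above each v matters under w2; compose those maps.
v3: after 1 affine step, its disk has center (1/4, -1/2), radius 1/12
v2: after 2 affine steps, its disk has center (-7/24, -1/4), radius 1/84
v1: after 2 affine steps, its disk has center (-1/4, -7/24), radius 1/72

v1: center (-1/4, -7/24), radius 1/72; v2: center (-7/24, -1/4), radius 1/84; v3: center (1/4, -1/2), radius 1/12


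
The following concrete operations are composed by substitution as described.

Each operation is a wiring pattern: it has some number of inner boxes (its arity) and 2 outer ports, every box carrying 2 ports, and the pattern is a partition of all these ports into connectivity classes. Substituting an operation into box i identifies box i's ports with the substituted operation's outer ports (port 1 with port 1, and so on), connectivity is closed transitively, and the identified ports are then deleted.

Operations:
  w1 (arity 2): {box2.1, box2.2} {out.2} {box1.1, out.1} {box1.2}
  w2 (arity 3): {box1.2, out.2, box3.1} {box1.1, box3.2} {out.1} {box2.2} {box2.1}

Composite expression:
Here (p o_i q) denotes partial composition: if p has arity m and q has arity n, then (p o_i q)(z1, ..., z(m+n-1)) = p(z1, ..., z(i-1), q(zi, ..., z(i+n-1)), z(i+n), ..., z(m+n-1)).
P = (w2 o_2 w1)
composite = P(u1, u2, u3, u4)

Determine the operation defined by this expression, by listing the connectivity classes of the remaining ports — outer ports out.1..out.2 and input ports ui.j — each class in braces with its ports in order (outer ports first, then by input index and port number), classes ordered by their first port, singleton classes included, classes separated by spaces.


{out.1} {out.2, u1.2, u4.1} {u1.1, u4.2} {u2.1} {u2.2} {u3.1, u3.2}

Substituting into w2 glues patterns; closure does the rest.
after w1, the pattern on (u2, u3) reads {out.1, u2.1} {out.2} {u2.2} {u3.1, u3.2} (out.j = its outer ports)
after w2, the pattern on (u1, u2, u3, u4) reads {out.1} {out.2, u1.2, u4.1} {u1.1, u4.2} {u2.1} {u2.2} {u3.1, u3.2} (out.j = its outer ports)


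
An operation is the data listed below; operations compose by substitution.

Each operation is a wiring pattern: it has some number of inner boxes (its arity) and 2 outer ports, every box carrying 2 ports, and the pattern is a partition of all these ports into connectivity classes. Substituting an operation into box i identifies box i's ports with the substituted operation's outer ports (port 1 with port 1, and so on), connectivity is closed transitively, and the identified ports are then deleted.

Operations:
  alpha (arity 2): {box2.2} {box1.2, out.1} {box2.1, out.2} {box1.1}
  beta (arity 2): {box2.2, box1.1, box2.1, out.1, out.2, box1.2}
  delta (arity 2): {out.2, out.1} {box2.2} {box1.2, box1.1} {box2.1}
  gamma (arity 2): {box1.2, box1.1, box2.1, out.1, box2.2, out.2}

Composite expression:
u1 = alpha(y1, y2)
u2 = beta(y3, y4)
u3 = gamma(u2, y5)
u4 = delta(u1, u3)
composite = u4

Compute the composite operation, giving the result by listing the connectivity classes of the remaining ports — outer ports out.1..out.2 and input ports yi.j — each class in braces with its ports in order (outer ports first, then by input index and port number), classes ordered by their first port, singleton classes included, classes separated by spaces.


{out.1, out.2} {y1.1} {y1.2, y2.1} {y2.2} {y3.1, y3.2, y4.1, y4.2, y5.1, y5.2}

Two ports join when wires chain via delta-identified ports.
the subtree at alpha composes to {out.1, y1.2} {out.2, y2.1} {y1.1} {y2.2} on (y1, y2); out.j = own outer ports
the subtree at beta composes to {out.1, out.2, y3.1, y3.2, y4.1, y4.2} on (y3, y4); out.j = own outer ports
the subtree at gamma composes to {out.1, out.2, y3.1, y3.2, y4.1, y4.2, y5.1, y5.2} on (y3, y4, y5); out.j = own outer ports
the subtree at delta composes to {out.1, out.2} {y1.1} {y1.2, y2.1} {y2.2} {y3.1, y3.2, y4.1, y4.2, y5.1, y5.2} on (y1, y2, y3, y4, y5); out.j = own outer ports
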